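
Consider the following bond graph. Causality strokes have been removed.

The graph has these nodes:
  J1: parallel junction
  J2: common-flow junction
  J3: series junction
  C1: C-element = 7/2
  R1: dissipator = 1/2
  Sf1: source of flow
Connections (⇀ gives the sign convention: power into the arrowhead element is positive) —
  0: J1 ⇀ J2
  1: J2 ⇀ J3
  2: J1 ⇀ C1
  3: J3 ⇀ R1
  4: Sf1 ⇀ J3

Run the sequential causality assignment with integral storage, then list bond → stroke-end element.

b0 |J2
b1 |J3
b2 |J1
b3 |J3
b4 |Sf1

β4 stroke→Sf1  (Sf1 (Sf) sets flow on bond)
β1 stroke→J3  (common-f at J3 fixed by 4)
β3 stroke→J3  (J3: bond 4 brought flow, rest push out)
β0 stroke→J2  (1-jn J2 has f-setter on 1)
β2 stroke→J1  (closing 0-jn rule on J1)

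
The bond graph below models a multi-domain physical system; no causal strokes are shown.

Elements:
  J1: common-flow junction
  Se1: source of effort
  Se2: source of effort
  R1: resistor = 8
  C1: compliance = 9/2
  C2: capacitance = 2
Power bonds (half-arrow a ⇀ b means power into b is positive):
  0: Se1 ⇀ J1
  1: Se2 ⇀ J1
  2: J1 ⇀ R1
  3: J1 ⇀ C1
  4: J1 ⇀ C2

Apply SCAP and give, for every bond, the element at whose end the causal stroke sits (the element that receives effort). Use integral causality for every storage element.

b0 stroke→J1
b1 stroke→J1
b2 stroke→R1
b3 stroke→J1
b4 stroke→J1

bond 0 stroke→J1  (Se1 (Se) sets effort on bond)
bond 1 stroke→J1  (Se2: effort source, stroke at far end)
bond 3 stroke→J1  (C1 integral (e out))
bond 4 stroke→J1  (C2 outputs effort q/C2)
bond 2 stroke→R1  (J1 needs exactly one f-in)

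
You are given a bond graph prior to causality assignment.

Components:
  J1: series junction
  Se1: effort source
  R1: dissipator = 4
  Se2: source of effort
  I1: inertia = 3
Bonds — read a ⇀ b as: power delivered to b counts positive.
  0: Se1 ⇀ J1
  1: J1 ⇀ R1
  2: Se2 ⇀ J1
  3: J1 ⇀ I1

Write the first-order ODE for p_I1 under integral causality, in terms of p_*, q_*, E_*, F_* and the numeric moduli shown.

dp_I1/dt = E_Se1 + E_Se2 - 4*p_I1/3

β0 →J1  (Se1 fixes effort; stroke away)
β2 →J1  (Se2: effort source, stroke at far end)
β3 →I1  (I1: I, integral causality)
β1 →J1  (common-f at J1 fixed by 3)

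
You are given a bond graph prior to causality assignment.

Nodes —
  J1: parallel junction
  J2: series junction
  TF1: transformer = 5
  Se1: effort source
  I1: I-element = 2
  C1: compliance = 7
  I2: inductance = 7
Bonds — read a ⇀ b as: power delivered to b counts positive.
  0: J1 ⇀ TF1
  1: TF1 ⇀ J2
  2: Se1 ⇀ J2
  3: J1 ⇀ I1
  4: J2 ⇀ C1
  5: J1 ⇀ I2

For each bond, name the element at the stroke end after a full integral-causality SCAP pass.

bond 2 stroke at J2  (Se1 fixes effort; stroke away)
bond 3 stroke at I1  (I1: I, integral causality)
bond 4 stroke at J2  (C1 integral (e out))
bond 1 stroke at TF1  (J2: last free bond brings flow in)
bond 0 stroke at J1  (through TF1, causality passes straight; one stroke at TF1)
bond 5 stroke at I2  (J1 effort already set via bond 0)

b0 stroke at J1
b1 stroke at TF1
b2 stroke at J2
b3 stroke at I1
b4 stroke at J2
b5 stroke at I2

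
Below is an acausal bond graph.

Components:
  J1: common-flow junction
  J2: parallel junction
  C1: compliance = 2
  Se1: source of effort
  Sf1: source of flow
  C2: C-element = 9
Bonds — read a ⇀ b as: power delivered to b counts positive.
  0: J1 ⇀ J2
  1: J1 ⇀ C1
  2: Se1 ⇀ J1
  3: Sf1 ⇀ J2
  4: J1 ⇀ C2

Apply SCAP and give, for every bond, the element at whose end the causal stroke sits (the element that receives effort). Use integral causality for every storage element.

β0 →J2
β1 →J1
β2 →J1
β3 →Sf1
β4 →J1

β2 →J1  (Se1: effort source, stroke at far end)
β3 →Sf1  (source Sf1 imposes f)
β0 →J2  (only one effort-in slot at J2)
β1 →J1  (J1: bond 0 brought flow, rest push out)
β4 →J1  (1-jn J1 has f-setter on 0)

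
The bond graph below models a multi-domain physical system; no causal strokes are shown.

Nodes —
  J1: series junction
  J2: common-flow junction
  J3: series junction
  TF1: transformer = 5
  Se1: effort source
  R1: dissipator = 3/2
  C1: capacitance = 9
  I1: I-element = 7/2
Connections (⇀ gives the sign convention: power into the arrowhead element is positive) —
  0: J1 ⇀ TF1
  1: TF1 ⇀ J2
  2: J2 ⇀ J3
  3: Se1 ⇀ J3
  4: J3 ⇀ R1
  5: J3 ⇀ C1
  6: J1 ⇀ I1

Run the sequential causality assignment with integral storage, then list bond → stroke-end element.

bond 3 →J3  (Se1 fixes effort; stroke away)
bond 5 →J3  (C1 integral (e out))
bond 6 →I1  (I1 outputs flow p/I1)
bond 0 →J1  (J1: bond 6 brought flow, rest push out)
bond 1 →TF1  (TF1: transformer flips bond 0)
bond 2 →J2  (common-f at J2 fixed by 1)
bond 4 →J3  (J3: bond 2 brought flow, rest push out)

β0 stroke→J1
β1 stroke→TF1
β2 stroke→J2
β3 stroke→J3
β4 stroke→J3
β5 stroke→J3
β6 stroke→I1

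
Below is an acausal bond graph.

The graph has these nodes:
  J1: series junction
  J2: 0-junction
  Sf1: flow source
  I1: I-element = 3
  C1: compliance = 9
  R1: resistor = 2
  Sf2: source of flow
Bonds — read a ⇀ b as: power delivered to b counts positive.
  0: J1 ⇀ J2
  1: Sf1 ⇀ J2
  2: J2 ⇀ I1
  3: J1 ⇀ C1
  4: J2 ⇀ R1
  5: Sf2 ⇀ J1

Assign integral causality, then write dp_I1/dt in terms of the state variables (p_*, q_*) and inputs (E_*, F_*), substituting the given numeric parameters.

dp_I1/dt = 2*F_Sf1 + 2*F_Sf2 - 2*p_I1/3

#1 |Sf1  (Sf1 fixes flow; stroke at Sf1)
#5 |Sf2  (source Sf2 imposes f)
#0 |J1  (J1: bond 5 brought flow, rest push out)
#3 |J1  (common-f at J1 fixed by 5)
#2 |I1  (I1 integral (f out))
#4 |J2  (J2 needs exactly one e-in)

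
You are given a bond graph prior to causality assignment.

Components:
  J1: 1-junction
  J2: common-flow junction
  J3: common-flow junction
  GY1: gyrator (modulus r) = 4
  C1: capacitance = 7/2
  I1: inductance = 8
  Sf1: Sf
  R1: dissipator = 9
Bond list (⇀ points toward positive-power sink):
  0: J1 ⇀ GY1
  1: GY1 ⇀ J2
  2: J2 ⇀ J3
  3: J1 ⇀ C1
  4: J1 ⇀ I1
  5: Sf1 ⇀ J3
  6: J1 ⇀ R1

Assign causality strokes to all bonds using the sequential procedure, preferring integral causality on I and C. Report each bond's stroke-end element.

β0 →J1
β1 →J2
β2 →J3
β3 →J1
β4 →I1
β5 →Sf1
β6 →J1

b5 stroke→Sf1  (Sf1 (Sf) sets flow on bond)
b2 stroke→J3  (1-jn J3 has f-setter on 5)
b1 stroke→J2  (J2 flow already set via bond 2)
b0 stroke→J1  (GY GY1: same side as bond 1)
b3 stroke→J1  (C1 outputs effort q/C1)
b4 stroke→I1  (I1: I, integral causality)
b6 stroke→J1  (J1: bond 4 brought flow, rest push out)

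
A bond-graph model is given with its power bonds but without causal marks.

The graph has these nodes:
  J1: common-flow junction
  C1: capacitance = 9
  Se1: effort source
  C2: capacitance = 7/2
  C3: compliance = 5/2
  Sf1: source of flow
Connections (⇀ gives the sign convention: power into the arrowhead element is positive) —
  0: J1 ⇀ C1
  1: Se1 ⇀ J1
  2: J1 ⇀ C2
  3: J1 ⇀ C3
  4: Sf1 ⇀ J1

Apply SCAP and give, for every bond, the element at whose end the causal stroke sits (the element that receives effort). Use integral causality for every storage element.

b1 →J1  (Se1: effort source, stroke at far end)
b4 →Sf1  (Sf1 fixes flow; stroke at Sf1)
b0 →J1  (common-f at J1 fixed by 4)
b2 →J1  (1-jn J1 has f-setter on 4)
b3 →J1  (1-jn J1 has f-setter on 4)

#0 stroke at J1
#1 stroke at J1
#2 stroke at J1
#3 stroke at J1
#4 stroke at Sf1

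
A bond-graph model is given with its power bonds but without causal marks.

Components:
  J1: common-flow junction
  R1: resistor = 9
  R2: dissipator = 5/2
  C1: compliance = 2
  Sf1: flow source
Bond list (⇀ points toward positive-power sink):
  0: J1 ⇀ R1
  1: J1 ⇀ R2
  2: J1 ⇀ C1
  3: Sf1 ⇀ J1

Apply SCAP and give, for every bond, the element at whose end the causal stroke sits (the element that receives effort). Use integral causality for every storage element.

bond 3 |Sf1  (Sf1: flow source, stroke at near end)
bond 0 |J1  (J1 flow already set via bond 3)
bond 1 |J1  (common-f at J1 fixed by 3)
bond 2 |J1  (1-jn J1 has f-setter on 3)

β0 stroke at J1
β1 stroke at J1
β2 stroke at J1
β3 stroke at Sf1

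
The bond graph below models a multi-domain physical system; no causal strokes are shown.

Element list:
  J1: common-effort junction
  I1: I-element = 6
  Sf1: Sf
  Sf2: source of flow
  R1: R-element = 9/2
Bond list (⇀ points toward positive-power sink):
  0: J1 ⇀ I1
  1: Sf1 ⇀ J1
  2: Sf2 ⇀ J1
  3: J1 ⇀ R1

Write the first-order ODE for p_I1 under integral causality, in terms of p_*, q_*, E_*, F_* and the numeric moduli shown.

dp_I1/dt = 9*F_Sf1/2 + 9*F_Sf2/2 - 3*p_I1/4

β1 |Sf1  (Sf1: flow source, stroke at near end)
β2 |Sf2  (source Sf2 imposes f)
β0 |I1  (I1 outputs flow p/I1)
β3 |J1  (only one effort-in slot at J1)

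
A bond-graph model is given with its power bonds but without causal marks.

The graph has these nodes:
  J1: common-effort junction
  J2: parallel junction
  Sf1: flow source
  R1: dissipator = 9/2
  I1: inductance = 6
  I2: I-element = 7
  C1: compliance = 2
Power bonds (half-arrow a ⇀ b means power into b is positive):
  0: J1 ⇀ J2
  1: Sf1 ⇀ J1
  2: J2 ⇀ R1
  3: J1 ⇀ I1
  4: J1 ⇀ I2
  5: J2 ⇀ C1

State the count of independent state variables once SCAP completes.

bond 1 |Sf1  (source Sf1 imposes f)
bond 3 |I1  (I1: I, integral causality)
bond 4 |I2  (I2 integral (f out))
bond 0 |J1  (only one effort-in slot at J1)
bond 5 |J2  (prefer integral on C1)
bond 2 |R1  (0-jn J2 has e-setter on 5)

3  (C1, I1, I2 all integral)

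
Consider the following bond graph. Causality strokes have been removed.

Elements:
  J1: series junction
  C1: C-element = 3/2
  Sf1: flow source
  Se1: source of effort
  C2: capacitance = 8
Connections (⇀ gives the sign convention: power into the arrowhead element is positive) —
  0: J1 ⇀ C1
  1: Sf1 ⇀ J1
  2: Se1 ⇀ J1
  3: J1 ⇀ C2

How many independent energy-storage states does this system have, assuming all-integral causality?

β1 stroke→Sf1  (Sf1 fixes flow; stroke at Sf1)
β2 stroke→J1  (Se1: effort source, stroke at far end)
β0 stroke→J1  (common-f at J1 fixed by 1)
β3 stroke→J1  (J1 flow already set via bond 1)

2  (C1, C2 all integral)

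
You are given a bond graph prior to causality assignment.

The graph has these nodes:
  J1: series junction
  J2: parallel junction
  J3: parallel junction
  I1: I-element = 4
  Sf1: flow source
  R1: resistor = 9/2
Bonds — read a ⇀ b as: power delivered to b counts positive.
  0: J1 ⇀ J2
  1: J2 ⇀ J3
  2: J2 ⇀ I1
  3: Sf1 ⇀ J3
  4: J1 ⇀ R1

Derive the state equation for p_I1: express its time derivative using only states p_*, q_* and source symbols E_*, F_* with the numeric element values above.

β3 →Sf1  (Sf1 (Sf) sets flow on bond)
β1 →J3  (J3: last free bond brings effort in)
β2 →I1  (I1 outputs flow p/I1)
β0 →J2  (J2: last free bond brings effort in)
β4 →J1  (1-jn J1 has f-setter on 0)

dp_I1/dt = 9*F_Sf1/2 - 9*p_I1/8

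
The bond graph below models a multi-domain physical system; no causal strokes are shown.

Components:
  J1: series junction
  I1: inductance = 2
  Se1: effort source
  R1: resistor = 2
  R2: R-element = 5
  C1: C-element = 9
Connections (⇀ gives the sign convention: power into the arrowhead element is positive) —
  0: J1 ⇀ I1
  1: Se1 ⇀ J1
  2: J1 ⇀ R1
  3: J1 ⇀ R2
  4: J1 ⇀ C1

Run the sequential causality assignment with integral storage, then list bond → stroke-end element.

b0 stroke at I1
b1 stroke at J1
b2 stroke at J1
b3 stroke at J1
b4 stroke at J1

b1 stroke→J1  (Se1: effort source, stroke at far end)
b0 stroke→I1  (I1 outputs flow p/I1)
b2 stroke→J1  (J1: bond 0 brought flow, rest push out)
b3 stroke→J1  (1-jn J1 has f-setter on 0)
b4 stroke→J1  (common-f at J1 fixed by 0)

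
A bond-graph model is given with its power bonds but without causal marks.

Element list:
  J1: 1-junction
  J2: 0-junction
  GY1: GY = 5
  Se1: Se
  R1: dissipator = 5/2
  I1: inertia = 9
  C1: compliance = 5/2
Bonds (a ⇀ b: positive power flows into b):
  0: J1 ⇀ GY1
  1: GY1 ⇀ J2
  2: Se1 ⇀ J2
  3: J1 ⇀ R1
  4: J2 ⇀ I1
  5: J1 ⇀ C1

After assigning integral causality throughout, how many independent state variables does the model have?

2  (C1, I1 all integral)

b2 stroke→J2  (Se1: effort source, stroke at far end)
b1 stroke→GY1  (0-jn J2 has e-setter on 2)
b4 stroke→I1  (J2: bond 2 brought effort, rest push out)
b0 stroke→GY1  (GY1: gyrator matches bond 1)
b3 stroke→J1  (J1 flow already set via bond 0)
b5 stroke→J1  (1-jn J1 has f-setter on 0)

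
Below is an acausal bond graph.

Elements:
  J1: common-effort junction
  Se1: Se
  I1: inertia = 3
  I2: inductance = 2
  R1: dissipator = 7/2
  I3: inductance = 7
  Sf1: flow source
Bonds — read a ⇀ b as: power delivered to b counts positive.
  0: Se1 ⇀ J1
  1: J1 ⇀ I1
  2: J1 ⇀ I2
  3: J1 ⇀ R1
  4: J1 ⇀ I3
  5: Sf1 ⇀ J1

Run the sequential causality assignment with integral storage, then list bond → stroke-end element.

b0 |J1
b1 |I1
b2 |I2
b3 |R1
b4 |I3
b5 |Sf1

bond 0 |J1  (Se1: effort source, stroke at far end)
bond 5 |Sf1  (Sf1 (Sf) sets flow on bond)
bond 1 |I1  (0-jn J1 has e-setter on 0)
bond 2 |I2  (common-e at J1 fixed by 0)
bond 3 |R1  (J1 effort already set via bond 0)
bond 4 |I3  (J1: bond 0 brought effort, rest push out)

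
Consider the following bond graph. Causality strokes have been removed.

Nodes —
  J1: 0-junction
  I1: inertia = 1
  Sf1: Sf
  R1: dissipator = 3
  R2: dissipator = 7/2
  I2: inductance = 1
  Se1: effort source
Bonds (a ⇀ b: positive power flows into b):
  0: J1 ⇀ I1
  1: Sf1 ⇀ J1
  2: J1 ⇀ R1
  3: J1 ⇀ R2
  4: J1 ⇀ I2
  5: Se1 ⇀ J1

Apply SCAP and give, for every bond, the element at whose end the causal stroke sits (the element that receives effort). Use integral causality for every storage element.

b1 →Sf1  (Sf1 fixes flow; stroke at Sf1)
b5 →J1  (source Se1 imposes e)
b0 →I1  (J1: bond 5 brought effort, rest push out)
b2 →R1  (J1: bond 5 brought effort, rest push out)
b3 →R2  (J1: bond 5 brought effort, rest push out)
b4 →I2  (0-jn J1 has e-setter on 5)

β0 |I1
β1 |Sf1
β2 |R1
β3 |R2
β4 |I2
β5 |J1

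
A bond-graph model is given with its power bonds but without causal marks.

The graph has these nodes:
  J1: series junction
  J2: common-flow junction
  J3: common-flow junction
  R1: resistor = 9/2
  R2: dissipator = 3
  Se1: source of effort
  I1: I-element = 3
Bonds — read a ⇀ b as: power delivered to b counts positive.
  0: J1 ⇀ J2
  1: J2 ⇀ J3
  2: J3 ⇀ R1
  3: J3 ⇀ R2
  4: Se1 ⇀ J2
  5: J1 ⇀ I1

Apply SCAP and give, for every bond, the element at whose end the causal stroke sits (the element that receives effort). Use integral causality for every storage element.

β4 →J2  (Se1 fixes effort; stroke away)
β5 →I1  (I1: I, integral causality)
β0 →J1  (J1: bond 5 brought flow, rest push out)
β1 →J2  (J2 flow already set via bond 0)
β2 →J3  (common-f at J3 fixed by 1)
β3 →J3  (J3: bond 1 brought flow, rest push out)

β0 stroke at J1
β1 stroke at J2
β2 stroke at J3
β3 stroke at J3
β4 stroke at J2
β5 stroke at I1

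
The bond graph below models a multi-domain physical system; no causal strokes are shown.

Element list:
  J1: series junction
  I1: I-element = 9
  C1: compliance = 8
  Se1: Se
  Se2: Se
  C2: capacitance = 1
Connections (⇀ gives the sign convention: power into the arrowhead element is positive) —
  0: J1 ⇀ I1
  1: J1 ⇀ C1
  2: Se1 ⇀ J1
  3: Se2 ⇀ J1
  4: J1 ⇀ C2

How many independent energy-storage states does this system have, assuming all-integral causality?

3  (C1, C2, I1 all integral)

β2 |J1  (source Se1 imposes e)
β3 |J1  (source Se2 imposes e)
β0 |I1  (prefer integral on I1)
β1 |J1  (J1 flow already set via bond 0)
β4 |J1  (1-jn J1 has f-setter on 0)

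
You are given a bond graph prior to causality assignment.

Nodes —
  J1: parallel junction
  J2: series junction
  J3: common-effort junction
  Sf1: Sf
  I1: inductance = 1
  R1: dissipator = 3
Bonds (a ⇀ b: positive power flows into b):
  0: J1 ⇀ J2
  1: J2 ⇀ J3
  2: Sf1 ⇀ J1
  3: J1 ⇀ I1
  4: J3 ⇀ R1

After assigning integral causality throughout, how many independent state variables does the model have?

1  (I1 all integral)

β2 |Sf1  (Sf1 (Sf) sets flow on bond)
β3 |I1  (prefer integral on I1)
β0 |J1  (J1 needs exactly one e-in)
β1 |J2  (J2: bond 0 brought flow, rest push out)
β4 |J3  (J3 needs exactly one e-in)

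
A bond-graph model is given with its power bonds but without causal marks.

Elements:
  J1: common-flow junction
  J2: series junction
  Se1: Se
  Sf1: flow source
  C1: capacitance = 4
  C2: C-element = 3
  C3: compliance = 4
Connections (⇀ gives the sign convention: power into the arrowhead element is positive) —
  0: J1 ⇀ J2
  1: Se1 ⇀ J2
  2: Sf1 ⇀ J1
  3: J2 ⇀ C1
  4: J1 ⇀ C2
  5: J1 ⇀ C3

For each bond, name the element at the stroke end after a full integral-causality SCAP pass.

b0 stroke→J1
b1 stroke→J2
b2 stroke→Sf1
b3 stroke→J2
b4 stroke→J1
b5 stroke→J1

#1 stroke at J2  (Se1 fixes effort; stroke away)
#2 stroke at Sf1  (Sf1 (Sf) sets flow on bond)
#0 stroke at J1  (J1 flow already set via bond 2)
#4 stroke at J1  (J1 flow already set via bond 2)
#5 stroke at J1  (J1 flow already set via bond 2)
#3 stroke at J2  (1-jn J2 has f-setter on 0)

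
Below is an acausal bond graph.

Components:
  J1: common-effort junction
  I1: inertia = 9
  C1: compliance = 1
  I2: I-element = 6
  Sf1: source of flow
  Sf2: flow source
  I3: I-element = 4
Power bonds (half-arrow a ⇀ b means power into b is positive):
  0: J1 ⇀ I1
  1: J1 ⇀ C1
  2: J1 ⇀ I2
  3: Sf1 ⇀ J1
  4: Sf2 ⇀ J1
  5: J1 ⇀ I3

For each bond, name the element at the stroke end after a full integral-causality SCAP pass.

bond 0 →I1
bond 1 →J1
bond 2 →I2
bond 3 →Sf1
bond 4 →Sf2
bond 5 →I3

bond 3 stroke→Sf1  (Sf1: flow source, stroke at near end)
bond 4 stroke→Sf2  (Sf2: flow source, stroke at near end)
bond 0 stroke→I1  (I1 integral (f out))
bond 1 stroke→J1  (C1 integral (e out))
bond 2 stroke→I2  (J1: bond 1 brought effort, rest push out)
bond 5 stroke→I3  (J1: bond 1 brought effort, rest push out)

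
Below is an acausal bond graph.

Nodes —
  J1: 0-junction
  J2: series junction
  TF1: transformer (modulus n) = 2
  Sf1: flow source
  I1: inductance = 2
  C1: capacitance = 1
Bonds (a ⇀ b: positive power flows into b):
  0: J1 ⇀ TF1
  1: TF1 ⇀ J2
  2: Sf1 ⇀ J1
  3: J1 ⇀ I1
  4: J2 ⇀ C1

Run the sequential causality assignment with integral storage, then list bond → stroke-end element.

b2 stroke at Sf1  (Sf1 fixes flow; stroke at Sf1)
b3 stroke at I1  (prefer integral on I1)
b0 stroke at J1  (J1 needs exactly one e-in)
b1 stroke at TF1  (TF TF1: opposite of bond 0)
b4 stroke at J2  (J2: bond 1 brought flow, rest push out)

bond 0 stroke→J1
bond 1 stroke→TF1
bond 2 stroke→Sf1
bond 3 stroke→I1
bond 4 stroke→J2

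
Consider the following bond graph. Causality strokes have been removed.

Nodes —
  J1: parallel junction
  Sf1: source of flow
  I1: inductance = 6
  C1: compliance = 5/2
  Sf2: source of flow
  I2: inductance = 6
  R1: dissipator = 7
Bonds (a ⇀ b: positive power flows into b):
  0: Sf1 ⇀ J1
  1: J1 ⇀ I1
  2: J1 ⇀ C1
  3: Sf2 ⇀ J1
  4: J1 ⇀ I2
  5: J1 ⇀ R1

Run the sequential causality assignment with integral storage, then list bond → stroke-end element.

bond 0 |Sf1
bond 1 |I1
bond 2 |J1
bond 3 |Sf2
bond 4 |I2
bond 5 |R1

β0 →Sf1  (source Sf1 imposes f)
β3 →Sf2  (Sf2 (Sf) sets flow on bond)
β1 →I1  (I1 integral (f out))
β2 →J1  (C1 outputs effort q/C1)
β4 →I2  (0-jn J1 has e-setter on 2)
β5 →R1  (0-jn J1 has e-setter on 2)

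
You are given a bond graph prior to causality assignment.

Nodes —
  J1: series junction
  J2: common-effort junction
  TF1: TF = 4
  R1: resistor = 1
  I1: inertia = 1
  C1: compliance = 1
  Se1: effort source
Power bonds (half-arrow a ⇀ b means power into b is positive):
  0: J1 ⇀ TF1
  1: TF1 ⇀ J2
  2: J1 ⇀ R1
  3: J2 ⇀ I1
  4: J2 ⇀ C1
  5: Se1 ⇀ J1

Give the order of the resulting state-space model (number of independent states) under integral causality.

#5 stroke at J1  (Se1 fixes effort; stroke away)
#3 stroke at I1  (prefer integral on I1)
#4 stroke at J2  (prefer integral on C1)
#1 stroke at TF1  (J2 effort already set via bond 4)
#0 stroke at J1  (through TF1, causality passes straight; one stroke at TF1)
#2 stroke at R1  (J1 needs exactly one f-in)

2  (C1, I1 all integral)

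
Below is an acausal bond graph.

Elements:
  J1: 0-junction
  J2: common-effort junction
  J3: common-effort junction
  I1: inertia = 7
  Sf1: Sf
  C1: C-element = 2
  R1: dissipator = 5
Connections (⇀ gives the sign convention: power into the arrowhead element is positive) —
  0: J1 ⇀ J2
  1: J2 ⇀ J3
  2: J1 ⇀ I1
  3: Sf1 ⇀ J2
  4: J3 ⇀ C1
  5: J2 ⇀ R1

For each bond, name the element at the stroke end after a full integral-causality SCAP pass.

b3 stroke at Sf1  (source Sf1 imposes f)
b2 stroke at I1  (I1 integral (f out))
b0 stroke at J1  (J1 needs exactly one e-in)
b4 stroke at J3  (C1 integral (e out))
b1 stroke at J2  (0-jn J3 has e-setter on 4)
b5 stroke at R1  (J2: bond 1 brought effort, rest push out)

b0 stroke→J1
b1 stroke→J2
b2 stroke→I1
b3 stroke→Sf1
b4 stroke→J3
b5 stroke→R1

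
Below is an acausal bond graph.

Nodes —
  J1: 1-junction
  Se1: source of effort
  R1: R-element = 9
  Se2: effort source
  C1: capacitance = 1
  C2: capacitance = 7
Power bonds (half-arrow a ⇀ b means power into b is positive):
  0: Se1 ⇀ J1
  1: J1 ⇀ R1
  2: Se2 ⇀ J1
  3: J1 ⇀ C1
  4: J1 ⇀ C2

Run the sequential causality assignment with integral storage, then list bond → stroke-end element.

bond 0 |J1
bond 1 |R1
bond 2 |J1
bond 3 |J1
bond 4 |J1

β0 →J1  (Se1 (Se) sets effort on bond)
β2 →J1  (Se2 (Se) sets effort on bond)
β3 →J1  (C1 integral (e out))
β4 →J1  (prefer integral on C2)
β1 →R1  (only one flow-in slot at J1)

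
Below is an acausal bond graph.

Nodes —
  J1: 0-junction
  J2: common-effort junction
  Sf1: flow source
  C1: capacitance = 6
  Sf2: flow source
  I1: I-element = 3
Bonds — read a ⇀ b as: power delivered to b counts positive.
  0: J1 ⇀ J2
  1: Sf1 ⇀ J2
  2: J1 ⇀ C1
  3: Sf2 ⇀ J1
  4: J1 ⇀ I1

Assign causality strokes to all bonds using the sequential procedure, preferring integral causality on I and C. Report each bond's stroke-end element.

β1 |Sf1  (Sf1 (Sf) sets flow on bond)
β3 |Sf2  (Sf2: flow source, stroke at near end)
β0 |J2  (closing 0-jn rule on J2)
β2 |J1  (C1 integral (e out))
β4 |I1  (0-jn J1 has e-setter on 2)

β0 stroke→J2
β1 stroke→Sf1
β2 stroke→J1
β3 stroke→Sf2
β4 stroke→I1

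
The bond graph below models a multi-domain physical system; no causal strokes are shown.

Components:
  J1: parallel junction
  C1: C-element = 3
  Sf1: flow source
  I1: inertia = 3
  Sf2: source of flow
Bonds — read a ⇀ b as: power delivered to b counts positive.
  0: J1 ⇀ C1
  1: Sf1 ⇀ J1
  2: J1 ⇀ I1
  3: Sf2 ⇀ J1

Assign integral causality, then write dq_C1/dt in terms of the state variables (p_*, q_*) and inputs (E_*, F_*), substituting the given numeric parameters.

dq_C1/dt = F_Sf1 + F_Sf2 - p_I1/3

bond 1 |Sf1  (Sf1: flow source, stroke at near end)
bond 3 |Sf2  (Sf2: flow source, stroke at near end)
bond 0 |J1  (C1 integral (e out))
bond 2 |I1  (J1 effort already set via bond 0)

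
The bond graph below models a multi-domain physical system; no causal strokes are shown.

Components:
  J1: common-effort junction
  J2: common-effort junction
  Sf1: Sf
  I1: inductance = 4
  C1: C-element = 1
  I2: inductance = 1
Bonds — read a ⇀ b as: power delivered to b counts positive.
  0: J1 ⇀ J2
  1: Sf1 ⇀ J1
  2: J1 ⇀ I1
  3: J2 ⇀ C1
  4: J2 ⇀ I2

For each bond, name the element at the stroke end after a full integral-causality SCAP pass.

#0 stroke at J1
#1 stroke at Sf1
#2 stroke at I1
#3 stroke at J2
#4 stroke at I2

bond 1 →Sf1  (source Sf1 imposes f)
bond 2 →I1  (I1 integral (f out))
bond 0 →J1  (J1: last free bond brings effort in)
bond 3 →J2  (C1 outputs effort q/C1)
bond 4 →I2  (J2: bond 3 brought effort, rest push out)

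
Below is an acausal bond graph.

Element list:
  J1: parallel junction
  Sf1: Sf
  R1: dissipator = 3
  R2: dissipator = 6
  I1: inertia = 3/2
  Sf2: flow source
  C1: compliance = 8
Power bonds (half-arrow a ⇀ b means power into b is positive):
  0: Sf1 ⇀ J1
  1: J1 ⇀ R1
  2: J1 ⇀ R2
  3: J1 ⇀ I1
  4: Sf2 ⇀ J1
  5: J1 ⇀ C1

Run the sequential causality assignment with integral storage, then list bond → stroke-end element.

bond 0 →Sf1
bond 1 →R1
bond 2 →R2
bond 3 →I1
bond 4 →Sf2
bond 5 →J1

bond 0 stroke→Sf1  (Sf1 (Sf) sets flow on bond)
bond 4 stroke→Sf2  (Sf2 fixes flow; stroke at Sf2)
bond 3 stroke→I1  (I1 integral (f out))
bond 5 stroke→J1  (C1 outputs effort q/C1)
bond 1 stroke→R1  (J1 effort already set via bond 5)
bond 2 stroke→R2  (J1: bond 5 brought effort, rest push out)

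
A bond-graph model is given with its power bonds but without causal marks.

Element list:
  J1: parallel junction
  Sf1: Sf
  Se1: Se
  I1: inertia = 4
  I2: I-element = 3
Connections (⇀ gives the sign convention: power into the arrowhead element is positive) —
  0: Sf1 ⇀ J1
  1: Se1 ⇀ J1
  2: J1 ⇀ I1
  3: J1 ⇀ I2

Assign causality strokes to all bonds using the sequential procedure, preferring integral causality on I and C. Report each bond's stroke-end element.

bond 0 stroke→Sf1  (Sf1: flow source, stroke at near end)
bond 1 stroke→J1  (Se1 (Se) sets effort on bond)
bond 2 stroke→I1  (J1 effort already set via bond 1)
bond 3 stroke→I2  (J1 effort already set via bond 1)

b0 stroke at Sf1
b1 stroke at J1
b2 stroke at I1
b3 stroke at I2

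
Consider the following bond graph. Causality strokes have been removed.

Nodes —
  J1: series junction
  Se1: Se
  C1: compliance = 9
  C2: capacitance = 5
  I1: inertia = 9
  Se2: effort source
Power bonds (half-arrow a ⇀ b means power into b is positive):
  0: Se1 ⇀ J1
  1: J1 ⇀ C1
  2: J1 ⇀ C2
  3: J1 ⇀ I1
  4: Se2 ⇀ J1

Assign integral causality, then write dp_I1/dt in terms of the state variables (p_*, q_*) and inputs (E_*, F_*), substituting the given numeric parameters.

#0 stroke at J1  (source Se1 imposes e)
#4 stroke at J1  (Se2 fixes effort; stroke away)
#1 stroke at J1  (C1: C, integral causality)
#2 stroke at J1  (C2 outputs effort q/C2)
#3 stroke at I1  (J1 needs exactly one f-in)

dp_I1/dt = E_Se1 + E_Se2 - q_C1/9 - q_C2/5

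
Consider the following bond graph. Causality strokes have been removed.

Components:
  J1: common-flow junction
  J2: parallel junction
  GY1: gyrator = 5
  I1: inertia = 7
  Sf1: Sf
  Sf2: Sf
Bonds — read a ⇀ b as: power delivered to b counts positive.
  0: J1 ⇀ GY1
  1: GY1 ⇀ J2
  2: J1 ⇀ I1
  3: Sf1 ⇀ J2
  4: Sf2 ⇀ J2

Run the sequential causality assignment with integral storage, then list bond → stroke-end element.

b3 stroke at Sf1  (Sf1 (Sf) sets flow on bond)
b4 stroke at Sf2  (Sf2 fixes flow; stroke at Sf2)
b1 stroke at J2  (closing 0-jn rule on J2)
b0 stroke at J1  (GY1: gyrator matches bond 1)
b2 stroke at I1  (only one flow-in slot at J1)

#0 stroke at J1
#1 stroke at J2
#2 stroke at I1
#3 stroke at Sf1
#4 stroke at Sf2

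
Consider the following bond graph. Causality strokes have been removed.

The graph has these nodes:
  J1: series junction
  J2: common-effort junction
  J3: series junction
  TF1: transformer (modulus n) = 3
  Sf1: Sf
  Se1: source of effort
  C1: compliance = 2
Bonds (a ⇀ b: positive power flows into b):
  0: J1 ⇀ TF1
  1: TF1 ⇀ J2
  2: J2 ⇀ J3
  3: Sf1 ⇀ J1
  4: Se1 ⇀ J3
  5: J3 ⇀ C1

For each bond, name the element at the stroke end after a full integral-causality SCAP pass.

bond 3 |Sf1  (Sf1 fixes flow; stroke at Sf1)
bond 4 |J3  (Se1: effort source, stroke at far end)
bond 0 |J1  (common-f at J1 fixed by 3)
bond 1 |TF1  (TF1: transformer flips bond 0)
bond 2 |J2  (J2: last free bond brings effort in)
bond 5 |J3  (1-jn J3 has f-setter on 2)

β0 |J1
β1 |TF1
β2 |J2
β3 |Sf1
β4 |J3
β5 |J3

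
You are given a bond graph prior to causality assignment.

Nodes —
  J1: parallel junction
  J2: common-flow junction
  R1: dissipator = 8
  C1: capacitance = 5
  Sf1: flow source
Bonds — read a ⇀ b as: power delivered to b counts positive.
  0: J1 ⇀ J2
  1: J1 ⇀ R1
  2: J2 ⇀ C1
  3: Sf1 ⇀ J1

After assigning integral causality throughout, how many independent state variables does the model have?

1  (C1 all integral)

β3 stroke→Sf1  (Sf1 fixes flow; stroke at Sf1)
β2 stroke→J2  (C1: C, integral causality)
β0 stroke→J1  (J2: last free bond brings flow in)
β1 stroke→R1  (J1 effort already set via bond 0)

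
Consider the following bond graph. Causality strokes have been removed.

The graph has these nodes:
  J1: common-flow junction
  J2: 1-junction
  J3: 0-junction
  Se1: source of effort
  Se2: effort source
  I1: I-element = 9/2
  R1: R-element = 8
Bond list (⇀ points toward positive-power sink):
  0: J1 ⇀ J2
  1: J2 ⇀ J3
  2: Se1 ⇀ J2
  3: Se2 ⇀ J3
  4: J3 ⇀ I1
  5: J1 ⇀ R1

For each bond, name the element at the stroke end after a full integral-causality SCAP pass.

b2 |J2  (Se1 fixes effort; stroke away)
b3 |J3  (Se2 (Se) sets effort on bond)
b1 |J2  (common-e at J3 fixed by 3)
b4 |I1  (common-e at J3 fixed by 3)
b0 |J1  (only one flow-in slot at J2)
b5 |R1  (J1 needs exactly one f-in)

b0 stroke→J1
b1 stroke→J2
b2 stroke→J2
b3 stroke→J3
b4 stroke→I1
b5 stroke→R1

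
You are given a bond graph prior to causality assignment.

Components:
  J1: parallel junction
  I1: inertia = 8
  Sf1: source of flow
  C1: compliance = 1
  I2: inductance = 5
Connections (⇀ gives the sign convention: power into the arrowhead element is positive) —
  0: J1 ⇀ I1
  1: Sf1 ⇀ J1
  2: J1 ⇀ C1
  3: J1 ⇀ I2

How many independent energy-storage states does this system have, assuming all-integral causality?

3  (C1, I1, I2 all integral)

bond 1 stroke at Sf1  (Sf1: flow source, stroke at near end)
bond 0 stroke at I1  (I1 integral (f out))
bond 2 stroke at J1  (prefer integral on C1)
bond 3 stroke at I2  (0-jn J1 has e-setter on 2)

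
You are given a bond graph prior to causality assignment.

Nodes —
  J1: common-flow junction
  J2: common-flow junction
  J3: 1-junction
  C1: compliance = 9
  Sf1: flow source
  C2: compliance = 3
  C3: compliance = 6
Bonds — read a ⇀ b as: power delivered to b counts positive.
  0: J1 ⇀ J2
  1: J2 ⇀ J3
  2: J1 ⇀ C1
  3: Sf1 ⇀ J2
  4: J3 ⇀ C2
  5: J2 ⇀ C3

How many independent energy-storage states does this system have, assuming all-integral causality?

3  (C1, C2, C3 all integral)

β3 stroke→Sf1  (Sf1 (Sf) sets flow on bond)
β0 stroke→J2  (J2: bond 3 brought flow, rest push out)
β1 stroke→J2  (J2 flow already set via bond 3)
β5 stroke→J2  (J2 flow already set via bond 3)
β4 stroke→J3  (J3: bond 1 brought flow, rest push out)
β2 stroke→J1  (common-f at J1 fixed by 0)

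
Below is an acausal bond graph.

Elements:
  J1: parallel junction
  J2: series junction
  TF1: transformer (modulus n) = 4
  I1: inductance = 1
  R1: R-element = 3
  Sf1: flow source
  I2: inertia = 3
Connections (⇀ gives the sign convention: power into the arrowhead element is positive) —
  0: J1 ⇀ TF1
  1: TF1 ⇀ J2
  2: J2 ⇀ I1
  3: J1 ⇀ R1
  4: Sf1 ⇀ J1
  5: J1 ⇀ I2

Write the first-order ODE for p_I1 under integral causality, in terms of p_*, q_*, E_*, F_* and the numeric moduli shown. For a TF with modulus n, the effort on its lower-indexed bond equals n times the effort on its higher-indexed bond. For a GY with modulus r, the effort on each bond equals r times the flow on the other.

#4 →Sf1  (Sf1: flow source, stroke at near end)
#2 →I1  (prefer integral on I1)
#1 →J2  (common-f at J2 fixed by 2)
#0 →TF1  (TF TF1: opposite of bond 1)
#5 →I2  (prefer integral on I2)
#3 →J1  (closing 0-jn rule on J1)

dp_I1/dt = 3*F_Sf1/4 - 3*p_I1/16 - p_I2/4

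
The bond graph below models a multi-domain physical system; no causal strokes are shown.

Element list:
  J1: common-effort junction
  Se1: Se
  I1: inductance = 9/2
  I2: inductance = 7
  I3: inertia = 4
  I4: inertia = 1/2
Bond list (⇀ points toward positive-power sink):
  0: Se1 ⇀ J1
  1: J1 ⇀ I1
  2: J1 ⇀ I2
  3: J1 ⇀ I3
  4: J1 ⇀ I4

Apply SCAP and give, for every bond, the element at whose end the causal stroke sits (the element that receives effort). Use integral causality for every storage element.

bond 0 →J1  (source Se1 imposes e)
bond 1 →I1  (common-e at J1 fixed by 0)
bond 2 →I2  (common-e at J1 fixed by 0)
bond 3 →I3  (J1 effort already set via bond 0)
bond 4 →I4  (J1 effort already set via bond 0)

b0 stroke at J1
b1 stroke at I1
b2 stroke at I2
b3 stroke at I3
b4 stroke at I4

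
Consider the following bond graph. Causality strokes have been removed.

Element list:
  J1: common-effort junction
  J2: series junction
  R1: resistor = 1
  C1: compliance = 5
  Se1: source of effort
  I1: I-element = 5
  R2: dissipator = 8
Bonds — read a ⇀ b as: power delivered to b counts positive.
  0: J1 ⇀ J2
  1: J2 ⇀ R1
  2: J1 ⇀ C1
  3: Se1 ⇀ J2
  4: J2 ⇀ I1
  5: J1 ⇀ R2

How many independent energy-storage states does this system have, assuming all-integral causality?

bond 3 stroke at J2  (Se1: effort source, stroke at far end)
bond 2 stroke at J1  (C1 outputs effort q/C1)
bond 0 stroke at J2  (common-e at J1 fixed by 2)
bond 5 stroke at R2  (J1: bond 2 brought effort, rest push out)
bond 4 stroke at I1  (prefer integral on I1)
bond 1 stroke at J2  (common-f at J2 fixed by 4)

2  (C1, I1 all integral)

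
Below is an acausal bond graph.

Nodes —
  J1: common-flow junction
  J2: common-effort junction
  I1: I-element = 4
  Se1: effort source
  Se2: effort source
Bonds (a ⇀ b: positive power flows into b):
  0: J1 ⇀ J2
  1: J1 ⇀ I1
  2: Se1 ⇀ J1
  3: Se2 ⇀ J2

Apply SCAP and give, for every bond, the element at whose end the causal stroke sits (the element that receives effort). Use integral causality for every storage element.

b2 →J1  (Se1 fixes effort; stroke away)
b3 →J2  (source Se2 imposes e)
b0 →J1  (J2 effort already set via bond 3)
b1 →I1  (closing 1-jn rule on J1)

b0 →J1
b1 →I1
b2 →J1
b3 →J2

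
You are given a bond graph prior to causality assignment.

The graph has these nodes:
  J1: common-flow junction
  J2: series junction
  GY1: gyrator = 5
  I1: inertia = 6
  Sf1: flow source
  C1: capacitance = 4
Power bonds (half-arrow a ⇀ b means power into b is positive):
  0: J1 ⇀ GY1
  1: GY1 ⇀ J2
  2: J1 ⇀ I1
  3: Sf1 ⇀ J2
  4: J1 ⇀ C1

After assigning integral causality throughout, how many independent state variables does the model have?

bond 3 |Sf1  (source Sf1 imposes f)
bond 1 |J2  (J2 flow already set via bond 3)
bond 0 |J1  (GY GY1: same side as bond 1)
bond 2 |I1  (I1 outputs flow p/I1)
bond 4 |J1  (J1 flow already set via bond 2)

2  (C1, I1 all integral)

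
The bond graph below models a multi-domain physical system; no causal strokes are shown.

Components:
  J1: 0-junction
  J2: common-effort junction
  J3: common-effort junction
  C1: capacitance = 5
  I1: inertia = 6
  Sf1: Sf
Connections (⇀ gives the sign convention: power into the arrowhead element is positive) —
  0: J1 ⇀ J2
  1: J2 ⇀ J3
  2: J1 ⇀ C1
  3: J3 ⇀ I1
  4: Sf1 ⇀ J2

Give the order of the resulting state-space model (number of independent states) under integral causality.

bond 4 →Sf1  (Sf1: flow source, stroke at near end)
bond 2 →J1  (C1 outputs effort q/C1)
bond 0 →J2  (0-jn J1 has e-setter on 2)
bond 1 →J3  (common-e at J2 fixed by 0)
bond 3 →I1  (common-e at J3 fixed by 1)

2  (C1, I1 all integral)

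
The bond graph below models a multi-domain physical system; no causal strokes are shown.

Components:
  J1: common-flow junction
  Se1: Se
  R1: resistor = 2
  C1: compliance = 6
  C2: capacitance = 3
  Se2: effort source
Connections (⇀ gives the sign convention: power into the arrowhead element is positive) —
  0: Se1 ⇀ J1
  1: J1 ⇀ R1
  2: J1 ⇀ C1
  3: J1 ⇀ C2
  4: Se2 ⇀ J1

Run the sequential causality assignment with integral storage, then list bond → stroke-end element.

#0 stroke at J1  (Se1 fixes effort; stroke away)
#4 stroke at J1  (Se2 fixes effort; stroke away)
#2 stroke at J1  (C1 outputs effort q/C1)
#3 stroke at J1  (C2 integral (e out))
#1 stroke at R1  (J1: last free bond brings flow in)

bond 0 |J1
bond 1 |R1
bond 2 |J1
bond 3 |J1
bond 4 |J1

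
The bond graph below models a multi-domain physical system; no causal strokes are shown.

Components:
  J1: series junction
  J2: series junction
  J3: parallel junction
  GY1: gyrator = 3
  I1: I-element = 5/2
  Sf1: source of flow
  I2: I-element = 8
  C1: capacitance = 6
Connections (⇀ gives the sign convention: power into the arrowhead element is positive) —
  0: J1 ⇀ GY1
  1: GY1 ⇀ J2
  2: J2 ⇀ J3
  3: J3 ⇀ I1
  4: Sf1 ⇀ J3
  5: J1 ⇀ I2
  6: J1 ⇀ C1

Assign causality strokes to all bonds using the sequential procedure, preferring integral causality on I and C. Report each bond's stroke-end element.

#4 →Sf1  (Sf1 (Sf) sets flow on bond)
#3 →I1  (I1 integral (f out))
#2 →J3  (only one effort-in slot at J3)
#1 →J2  (common-f at J2 fixed by 2)
#0 →J1  (through GY1, causality inverts; strokes same side of GY1)
#5 →I2  (I2: I, integral causality)
#6 →J1  (J1: bond 5 brought flow, rest push out)

bond 0 →J1
bond 1 →J2
bond 2 →J3
bond 3 →I1
bond 4 →Sf1
bond 5 →I2
bond 6 →J1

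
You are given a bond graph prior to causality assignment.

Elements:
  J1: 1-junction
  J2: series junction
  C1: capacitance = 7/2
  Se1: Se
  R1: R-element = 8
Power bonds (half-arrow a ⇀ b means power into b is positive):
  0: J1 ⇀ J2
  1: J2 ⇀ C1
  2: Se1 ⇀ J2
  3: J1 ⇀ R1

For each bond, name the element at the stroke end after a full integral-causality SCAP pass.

β0 |J1
β1 |J2
β2 |J2
β3 |R1

b2 |J2  (Se1 (Se) sets effort on bond)
b1 |J2  (C1 outputs effort q/C1)
b0 |J1  (closing 1-jn rule on J2)
b3 |R1  (J1: last free bond brings flow in)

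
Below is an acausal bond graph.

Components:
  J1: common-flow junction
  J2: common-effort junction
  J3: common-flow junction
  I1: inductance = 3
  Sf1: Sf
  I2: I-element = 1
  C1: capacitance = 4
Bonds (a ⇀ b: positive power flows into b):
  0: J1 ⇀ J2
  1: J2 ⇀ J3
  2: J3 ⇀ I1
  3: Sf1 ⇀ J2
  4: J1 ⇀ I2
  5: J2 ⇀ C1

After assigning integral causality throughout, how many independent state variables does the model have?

bond 3 stroke→Sf1  (source Sf1 imposes f)
bond 2 stroke→I1  (I1 outputs flow p/I1)
bond 1 stroke→J3  (common-f at J3 fixed by 2)
bond 4 stroke→I2  (I2 integral (f out))
bond 0 stroke→J1  (J1: bond 4 brought flow, rest push out)
bond 5 stroke→J2  (only one effort-in slot at J2)

3  (C1, I1, I2 all integral)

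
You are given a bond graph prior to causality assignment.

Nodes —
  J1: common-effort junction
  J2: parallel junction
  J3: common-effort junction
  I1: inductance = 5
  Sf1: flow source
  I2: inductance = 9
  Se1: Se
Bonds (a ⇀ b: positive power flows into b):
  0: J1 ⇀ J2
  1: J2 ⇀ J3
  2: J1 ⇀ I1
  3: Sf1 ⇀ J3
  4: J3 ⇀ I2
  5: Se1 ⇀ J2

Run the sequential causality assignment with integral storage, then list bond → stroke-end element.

#3 stroke at Sf1  (Sf1 (Sf) sets flow on bond)
#5 stroke at J2  (Se1 (Se) sets effort on bond)
#0 stroke at J1  (J2: bond 5 brought effort, rest push out)
#1 stroke at J3  (common-e at J2 fixed by 5)
#4 stroke at I2  (J3: bond 1 brought effort, rest push out)
#2 stroke at I1  (J1 effort already set via bond 0)

b0 |J1
b1 |J3
b2 |I1
b3 |Sf1
b4 |I2
b5 |J2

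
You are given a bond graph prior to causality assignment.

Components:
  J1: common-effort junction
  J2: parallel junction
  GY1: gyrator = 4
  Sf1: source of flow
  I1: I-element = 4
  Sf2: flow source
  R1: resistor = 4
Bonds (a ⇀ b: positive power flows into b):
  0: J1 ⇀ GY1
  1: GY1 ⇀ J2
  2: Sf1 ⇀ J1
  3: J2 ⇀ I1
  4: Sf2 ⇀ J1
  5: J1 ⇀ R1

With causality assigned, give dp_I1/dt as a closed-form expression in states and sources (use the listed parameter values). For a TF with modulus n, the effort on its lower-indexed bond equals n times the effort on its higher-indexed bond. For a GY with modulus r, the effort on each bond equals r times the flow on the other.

bond 2 stroke→Sf1  (source Sf1 imposes f)
bond 4 stroke→Sf2  (source Sf2 imposes f)
bond 3 stroke→I1  (prefer integral on I1)
bond 1 stroke→J2  (J2 needs exactly one e-in)
bond 0 stroke→J1  (GY1 both-in/both-out from 1)
bond 5 stroke→R1  (J1: bond 0 brought effort, rest push out)

dp_I1/dt = 4*F_Sf1 + 4*F_Sf2 - p_I1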